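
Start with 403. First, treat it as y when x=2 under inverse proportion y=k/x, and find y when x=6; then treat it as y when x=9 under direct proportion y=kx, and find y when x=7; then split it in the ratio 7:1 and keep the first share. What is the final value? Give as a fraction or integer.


Start with 403.
Step 1: Inverse prop: k = (403)*2; new y = k/6 = 403*2/6 = 403/3
Step 2: Direct prop: k = (403/3)/9; new y = k*7 = 403/3*7/9 = 2821/27
Step 3: Split 7:1, first share = 2821/27 * 7/8 = 19747/216
Final result = 19747/216

19747/216


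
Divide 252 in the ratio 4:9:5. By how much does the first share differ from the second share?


Total parts = 4 + 9 + 5 = 18
Value per part = 252 / 18 = 14
Shares: 4*14=56, 9*14=126, 5*14=70
First share = 56, second share = 126
Difference = |56 - 126| = 70

70


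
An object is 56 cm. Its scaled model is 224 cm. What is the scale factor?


Original length = 56 cm
Scaled length = 224 cm
Scale factor = 224 / 56
= 4

4


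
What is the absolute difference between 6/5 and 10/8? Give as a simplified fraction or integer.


Simplify: 6/5 = 6/5 and 10/8 = 5/4
Find common denominator: LCD = 20
Convert: 24/20 and 25/20
Difference = |24 - 25|/20 = 1/20
Simplified = 1/20

1/20


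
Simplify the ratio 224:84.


Find GCD(224, 84)
GCD = 28
Divide both by 28: 224/28 = 8, 84/28 = 3
Simplified ratio = 8:3

8:3


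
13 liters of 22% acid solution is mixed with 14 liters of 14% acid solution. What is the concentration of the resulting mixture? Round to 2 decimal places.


Solute in mixture 1 = 22% of 13 L = 13*22/100 = 143/50 L
Solute in mixture 2 = 14% of 14 L = 14*14/100 = 49/25 L
Total solute = 143/50 + 49/25 = 241/50 L
Total volume = 13 + 14 = 27 L
Final concentration = 241/50/27 * 100 = 17.85%

17.85


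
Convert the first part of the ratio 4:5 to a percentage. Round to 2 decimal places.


Total parts = 4 + 5 = 9
First part fraction = 4/9
Percentage = (4/9) * 100
= 0.444444 * 100
= 44.44%

44.44


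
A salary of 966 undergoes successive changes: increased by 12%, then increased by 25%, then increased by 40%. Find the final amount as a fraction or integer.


Start: 966
Step 1: increase by 12% => multiply by 112/100
  966 * 112/100 = 27048/25
Step 2: increase by 25% => multiply by 125/100
  27048/25 * 125/100 = 6762/5
Step 3: increase by 40% => multiply by 140/100
  6762/5 * 140/100 = 47334/25
Final value = 47334/25

47334/25


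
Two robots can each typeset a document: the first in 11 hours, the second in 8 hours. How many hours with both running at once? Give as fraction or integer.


Rate of A = 1/11 job per hour
Rate of B = 1/8 job per hour
Combined rate = 1/11 + 1/8
Find common denominator: (8 + 11)/(11*8) = 19/88
Combined rate = 19/88 job per hour
Time together = 1 / (19/88) = 88/19 hours

88/19


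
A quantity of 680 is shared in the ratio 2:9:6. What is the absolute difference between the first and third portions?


Total parts = 2 + 9 + 6 = 17
Value per part = 680 / 17 = 40
Shares: 2*40=80, 9*40=360, 6*40=240
First share = 80, third share = 240
Difference = |80 - 240| = 160

160


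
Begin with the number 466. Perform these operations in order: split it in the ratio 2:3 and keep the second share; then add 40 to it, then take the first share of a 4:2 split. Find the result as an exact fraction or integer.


Start with 466.
Step 1: Split 2:3, second share = 466 * 3/5 = 1398/5
Step 2: Add 40: 1398/5+40=1598/5; split 4:2 first = 1598/5*4/6 = 3196/15
Final result = 3196/15

3196/15


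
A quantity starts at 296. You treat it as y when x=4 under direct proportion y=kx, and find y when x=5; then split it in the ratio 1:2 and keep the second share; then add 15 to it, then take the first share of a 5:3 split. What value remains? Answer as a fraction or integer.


Start with 296.
Step 1: Direct prop: k = (296)/4; new y = k*5 = 296*5/4 = 370
Step 2: Split 1:2, second share = 370 * 2/3 = 740/3
Step 3: Add 15: 740/3+15=785/3; split 5:3 first = 785/3*5/8 = 3925/24
Final result = 3925/24

3925/24


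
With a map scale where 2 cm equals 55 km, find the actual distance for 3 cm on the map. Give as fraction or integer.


Map scale: 2 cm = 55 km
Measured distance on map = 3 cm
Set up proportion: 3 * 55 / 2
= 165 / 2
= 165/2 km

165/2


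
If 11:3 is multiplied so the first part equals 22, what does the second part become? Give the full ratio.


Original ratio: 11:3
First term target: 22
Scale factor = 22 / 11 = 2
Multiply second term: 3 * 2 = 6
Equivalent ratio = 22:6

22:6


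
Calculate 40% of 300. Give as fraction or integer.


Compute 40% of 300
Convert percentage: 40% = 40/100
Multiply: 300 * 40/100
= 12000/100
= 120

120


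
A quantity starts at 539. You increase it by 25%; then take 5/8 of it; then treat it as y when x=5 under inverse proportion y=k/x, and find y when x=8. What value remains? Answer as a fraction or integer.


Start with 539.
Step 1: Increase by 25%: 539 * 125/100 = 2695/4
Step 2: Take 5/8: 2695/4 * 5/8 = 13475/32
Step 3: Inverse prop: k = (13475/32)*5; new y = k/8 = 13475/32*5/8 = 67375/256
Final result = 67375/256

67375/256


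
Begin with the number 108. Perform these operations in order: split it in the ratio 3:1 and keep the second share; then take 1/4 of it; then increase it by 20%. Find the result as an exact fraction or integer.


Start with 108.
Step 1: Split 3:1, second share = 108 * 1/4 = 27
Step 2: Take 1/4: 27 * 1/4 = 27/4
Step 3: Increase by 20%: 27/4 * 120/100 = 81/10
Final result = 81/10

81/10


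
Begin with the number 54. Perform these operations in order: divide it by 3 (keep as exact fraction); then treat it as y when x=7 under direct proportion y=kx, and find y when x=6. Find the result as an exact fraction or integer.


Start with 54.
Step 1: Divide by 3: 54 / 3 = 18
Step 2: Direct prop: k = (18)/7; new y = k*6 = 18*6/7 = 108/7
Final result = 108/7

108/7


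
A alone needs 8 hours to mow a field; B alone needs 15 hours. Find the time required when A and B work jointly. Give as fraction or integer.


Rate of A = 1/8 job per hour
Rate of B = 1/15 job per hour
Combined rate = 1/8 + 1/15
Find common denominator: (15 + 8)/(8*15) = 23/120
Combined rate = 23/120 job per hour
Time together = 1 / (23/120) = 120/23 hours

120/23


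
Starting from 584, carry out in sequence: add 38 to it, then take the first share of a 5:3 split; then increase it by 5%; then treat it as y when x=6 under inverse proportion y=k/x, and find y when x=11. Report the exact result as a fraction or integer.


Start with 584.
Step 1: Add 38: 584+38=622; split 5:3 first = 622*5/8 = 1555/4
Step 2: Increase by 5%: 1555/4 * 105/100 = 6531/16
Step 3: Inverse prop: k = (6531/16)*6; new y = k/11 = 6531/16*6/11 = 19593/88
Final result = 19593/88

19593/88


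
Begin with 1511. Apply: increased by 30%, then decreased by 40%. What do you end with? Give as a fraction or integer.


Start: 1511
Step 1: increase by 30% => multiply by 130/100
  1511 * 130/100 = 19643/10
Step 2: decrease by 40% => multiply by 60/100
  19643/10 * 60/100 = 58929/50
Final value = 58929/50

58929/50


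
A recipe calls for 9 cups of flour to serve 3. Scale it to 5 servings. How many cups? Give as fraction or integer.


Original: 9 cups for 3 servings
Target servings = 5
Scaling factor = 5/3
New amount = 9 * 5/3
= 45/3
= 15 cups

15


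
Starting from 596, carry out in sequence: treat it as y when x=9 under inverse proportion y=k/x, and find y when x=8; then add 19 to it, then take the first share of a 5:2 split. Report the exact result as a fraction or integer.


Start with 596.
Step 1: Inverse prop: k = (596)*9; new y = k/8 = 596*9/8 = 1341/2
Step 2: Add 19: 1341/2+19=1379/2; split 5:2 first = 1379/2*5/7 = 985/2
Final result = 985/2

985/2


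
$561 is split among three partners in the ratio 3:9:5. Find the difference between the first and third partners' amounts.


Total parts = 3 + 9 + 5 = 17
Value per part = 561 / 17 = 33
Shares: 3*33=99, 9*33=297, 5*33=165
First share = 99, third share = 165
Difference = |99 - 165| = 66

66


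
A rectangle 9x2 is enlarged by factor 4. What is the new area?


Original dimensions: 9 x 2
Enlargement factor = 4
New width = 9 * 4 = 36
New height = 2 * 4 = 8
New area = 36 * 8 = 288

288


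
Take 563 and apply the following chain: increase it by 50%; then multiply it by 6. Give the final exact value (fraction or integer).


Start with 563.
Step 1: Increase by 50%: 563 * 150/100 = 1689/2
Step 2: Multiply by 6: 1689/2 * 6 = 5067
Final result = 5067

5067


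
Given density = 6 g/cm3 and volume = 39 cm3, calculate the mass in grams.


Using mass = density * volume
Density = 6 g/cm3
Volume = 39 cm3
Mass = 6 * 39
= 234 g

234


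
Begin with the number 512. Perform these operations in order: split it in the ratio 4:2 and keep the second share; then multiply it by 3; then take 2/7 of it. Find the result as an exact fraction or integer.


Start with 512.
Step 1: Split 4:2, second share = 512 * 2/6 = 512/3
Step 2: Multiply by 3: 512/3 * 3 = 512
Step 3: Take 2/7: 512 * 2/7 = 1024/7
Final result = 1024/7

1024/7


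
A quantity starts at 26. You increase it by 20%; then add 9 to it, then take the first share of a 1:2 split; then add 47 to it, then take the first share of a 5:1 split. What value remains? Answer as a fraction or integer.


Start with 26.
Step 1: Increase by 20%: 26 * 120/100 = 156/5
Step 2: Add 9: 156/5+9=201/5; split 1:2 first = 201/5*1/3 = 67/5
Step 3: Add 47: 67/5+47=302/5; split 5:1 first = 302/5*5/6 = 151/3
Final result = 151/3

151/3


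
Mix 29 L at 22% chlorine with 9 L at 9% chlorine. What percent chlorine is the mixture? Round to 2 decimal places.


Solute in mixture 1 = 22% of 29 L = 29*22/100 = 319/50 L
Solute in mixture 2 = 9% of 9 L = 9*9/100 = 81/100 L
Total solute = 319/50 + 81/100 = 719/100 L
Total volume = 29 + 9 = 38 L
Final concentration = 719/100/38 * 100 = 18.92%

18.92


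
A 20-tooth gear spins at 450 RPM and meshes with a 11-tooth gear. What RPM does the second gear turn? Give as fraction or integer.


Gear ratio: teeth_A * RPM_A = teeth_B * RPM_B
20 * 450 = 11 * RPM_B
9000 = 11 * RPM_B
RPM_B = 9000 / 11
RPM_B = 9000/11

9000/11


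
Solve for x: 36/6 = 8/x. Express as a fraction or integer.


Setting up: 36/6 = 8/x
Cross multiply: 36 * x = 6 * 8
36x = 48
x = 48/36
x = 4/3

4/3


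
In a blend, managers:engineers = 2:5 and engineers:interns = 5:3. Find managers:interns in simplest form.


Given a:b = 2:5 and b:c = 5:3
Make b consistent. Multiply first ratio by 5: a:b = 10:25
Multiply second ratio by 5: b:c = 25:15
Now b = 25 in both, so a:b:c = 10:25:15
Therefore a:c = 10:15
Simplify by GCD: a:c = 2:3

2:3


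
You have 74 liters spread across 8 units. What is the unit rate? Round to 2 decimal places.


Total liters = 74
Number of units = 8
Unit rate = 74 / 8
= 9.25 liters per unit

9.25


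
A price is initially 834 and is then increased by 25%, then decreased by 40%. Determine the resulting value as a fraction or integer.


Start: 834
Step 1: increase by 25% => multiply by 125/100
  834 * 125/100 = 2085/2
Step 2: decrease by 40% => multiply by 60/100
  2085/2 * 60/100 = 1251/2
Final value = 1251/2

1251/2


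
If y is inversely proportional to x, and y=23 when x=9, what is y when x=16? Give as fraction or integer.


Inverse proportion: y = k/x
Find k: k = 9 * 23 = 207
Compute y at x=16: y = 207/16
y = 207/16

207/16


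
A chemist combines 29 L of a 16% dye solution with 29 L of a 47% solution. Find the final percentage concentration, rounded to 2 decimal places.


Solute in mixture 1 = 16% of 29 L = 29*16/100 = 116/25 L
Solute in mixture 2 = 47% of 29 L = 29*47/100 = 1363/100 L
Total solute = 116/25 + 1363/100 = 1827/100 L
Total volume = 29 + 29 = 58 L
Final concentration = 1827/100/58 * 100 = 31.50%

31.50


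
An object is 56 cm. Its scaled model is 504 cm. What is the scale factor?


Original length = 56 cm
Scaled length = 504 cm
Scale factor = 504 / 56
= 9

9


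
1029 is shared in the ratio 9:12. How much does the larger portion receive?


Total parts = 9 + 12 = 21
Value per part = 1029 / 21 = 49
First share = 9 * 49 = 441
Second share = 12 * 49 = 588
Larger share = 588

588


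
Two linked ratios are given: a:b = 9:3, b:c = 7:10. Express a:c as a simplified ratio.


Given a:b = 9:3 and b:c = 7:10
Make b consistent. Multiply first ratio by 7: a:b = 63:21
Multiply second ratio by 3: b:c = 21:30
Now b = 21 in both, so a:b:c = 63:21:30
Therefore a:c = 63:30
Simplify by GCD: a:c = 21:10

21:10


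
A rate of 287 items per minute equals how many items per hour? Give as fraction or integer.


Converting from per minute to per hour
Rate = 287 items per minute
Multiply by 60: 287 * 60
= 17220 items per hour

17220


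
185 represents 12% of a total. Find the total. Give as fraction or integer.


Given: 185 is 12% of the whole
Set up: 185 = 12/100 * whole
whole = 185 * 100 / 12
whole = 18500 / 12
whole = 4625/3

4625/3


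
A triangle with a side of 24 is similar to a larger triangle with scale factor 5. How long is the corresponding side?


Similar triangles have proportional sides
Scale factor = 5
Smaller side = 24
Corresponding larger side = 24 * 5
= 120

120


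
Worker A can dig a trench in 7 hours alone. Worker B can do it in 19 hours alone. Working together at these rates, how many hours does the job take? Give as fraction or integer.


Rate of A = 1/7 job per hour
Rate of B = 1/19 job per hour
Combined rate = 1/7 + 1/19
Find common denominator: (19 + 7)/(7*19) = 26/133
Combined rate = 26/133 job per hour
Time together = 1 / (26/133) = 133/26 hours

133/26


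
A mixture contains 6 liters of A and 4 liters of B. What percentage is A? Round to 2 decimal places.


Volume of A = 6 L
Volume of B = 4 L
Total volume = 6 + 4 = 10 L
Percentage of A = (6/10) * 100
= 60.00%

60.00


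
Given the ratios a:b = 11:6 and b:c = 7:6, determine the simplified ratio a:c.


Given a:b = 11:6 and b:c = 7:6
Make b consistent. Multiply first ratio by 7: a:b = 77:42
Multiply second ratio by 6: b:c = 42:36
Now b = 42 in both, so a:b:c = 77:42:36
Therefore a:c = 77:36
Simplify by GCD: a:c = 77:36

77:36


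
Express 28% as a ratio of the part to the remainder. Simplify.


Part = 28%, Remainder = 72%
Ratio = 28:72
GCD(28, 72) = 4
Simplify: 7:18 = 7:18

7:18


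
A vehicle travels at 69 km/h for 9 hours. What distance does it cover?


Using distance = speed * time
Speed = 69 km/h
Time = 9 hours
Distance = 69 * 9
= 621 km

621


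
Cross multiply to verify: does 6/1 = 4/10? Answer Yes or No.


Cross multiply to check 6/1 = 4/10
Left cross product: 6 * 10 = 60
Right cross product: 1 * 4 = 4
60 != 4
Not equal, so proportions differ => No

No


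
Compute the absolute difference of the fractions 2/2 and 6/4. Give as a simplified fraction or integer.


Simplify: 2/2 = 1 and 6/4 = 3/2
Find common denominator: LCD = 2
Convert: 2/2 and 3/2
Difference = |2 - 3|/2 = 1/2
Simplified = 1/2

1/2


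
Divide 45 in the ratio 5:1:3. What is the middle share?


Ratio = 5:1:3
Total parts = 5 + 1 + 3 = 9
Value per part = 45 / 9 = 5
First share = 5 * 5 = 25
Middle share = 1 * 5 = 5
Third share = 3 * 5 = 15

5


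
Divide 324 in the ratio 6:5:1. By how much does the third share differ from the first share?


Total parts = 6 + 5 + 1 = 12
Value per part = 324 / 12 = 27
Shares: 6*27=162, 5*27=135, 1*27=27
Third share = 27, first share = 162
Difference = |27 - 162| = 135

135


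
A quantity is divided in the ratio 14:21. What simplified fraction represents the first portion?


Total parts = 14 + 21 = 35
First part fraction = 14/35
Simplify: 14/35 = 2/5

2/5


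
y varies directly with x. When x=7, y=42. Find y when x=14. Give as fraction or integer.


Direct proportion: y = kx
Find k: k = 42/7 = 6
Compute y at x=14: y = 6 * 14
y = 84

84


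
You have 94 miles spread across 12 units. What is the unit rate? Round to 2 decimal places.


Total miles = 94
Number of units = 12
Unit rate = 94 / 12
= 7.83 miles per unit

7.83


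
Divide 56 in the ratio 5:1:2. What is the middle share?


Ratio = 5:1:2
Total parts = 5 + 1 + 2 = 8
Value per part = 56 / 8 = 7
First share = 5 * 7 = 35
Middle share = 1 * 7 = 7
Third share = 2 * 7 = 14

7


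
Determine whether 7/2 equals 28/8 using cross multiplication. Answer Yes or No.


Cross multiply to check 7/2 = 28/8
Left cross product: 7 * 8 = 56
Right cross product: 2 * 28 = 56
56 = 56
Equal, so proportions match => Yes

Yes


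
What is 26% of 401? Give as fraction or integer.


Compute 26% of 401
Convert percentage: 26% = 26/100
Multiply: 401 * 26/100
= 10426/100
= 5213/50

5213/50


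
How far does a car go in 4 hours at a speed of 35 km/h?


Using distance = speed * time
Speed = 35 km/h
Time = 4 hours
Distance = 35 * 4
= 140 km

140


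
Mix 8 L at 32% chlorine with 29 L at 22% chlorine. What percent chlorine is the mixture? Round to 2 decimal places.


Solute in mixture 1 = 32% of 8 L = 8*32/100 = 64/25 L
Solute in mixture 2 = 22% of 29 L = 29*22/100 = 319/50 L
Total solute = 64/25 + 319/50 = 447/50 L
Total volume = 8 + 29 = 37 L
Final concentration = 447/50/37 * 100 = 24.16%

24.16


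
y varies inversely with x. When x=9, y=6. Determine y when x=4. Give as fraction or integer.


Inverse proportion: y = k/x
Find k: k = 9 * 6 = 54
Compute y at x=4: y = 54/4
y = 27/2

27/2


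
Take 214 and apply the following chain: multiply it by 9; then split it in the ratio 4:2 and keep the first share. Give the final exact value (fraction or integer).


Start with 214.
Step 1: Multiply by 9: 214 * 9 = 1926
Step 2: Split 4:2, first share = 1926 * 4/6 = 1284
Final result = 1284

1284


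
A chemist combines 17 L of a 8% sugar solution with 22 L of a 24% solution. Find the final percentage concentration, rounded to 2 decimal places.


Solute in mixture 1 = 8% of 17 L = 17*8/100 = 34/25 L
Solute in mixture 2 = 24% of 22 L = 22*24/100 = 132/25 L
Total solute = 34/25 + 132/25 = 166/25 L
Total volume = 17 + 22 = 39 L
Final concentration = 166/25/39 * 100 = 17.03%

17.03


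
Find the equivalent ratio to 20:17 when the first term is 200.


Original ratio: 20:17
First term target: 200
Scale factor = 200 / 20 = 10
Multiply second term: 17 * 10 = 170
Equivalent ratio = 200:170

200:170


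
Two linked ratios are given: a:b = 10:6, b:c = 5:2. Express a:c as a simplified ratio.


Given a:b = 10:6 and b:c = 5:2
Make b consistent. Multiply first ratio by 5: a:b = 50:30
Multiply second ratio by 6: b:c = 30:12
Now b = 30 in both, so a:b:c = 50:30:12
Therefore a:c = 50:12
Simplify by GCD: a:c = 25:6

25:6


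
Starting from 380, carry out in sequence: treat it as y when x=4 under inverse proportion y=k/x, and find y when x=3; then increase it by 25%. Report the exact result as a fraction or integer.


Start with 380.
Step 1: Inverse prop: k = (380)*4; new y = k/3 = 380*4/3 = 1520/3
Step 2: Increase by 25%: 1520/3 * 125/100 = 1900/3
Final result = 1900/3

1900/3


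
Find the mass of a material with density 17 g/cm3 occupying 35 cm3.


Using mass = density * volume
Density = 17 g/cm3
Volume = 35 cm3
Mass = 17 * 35
= 595 g

595


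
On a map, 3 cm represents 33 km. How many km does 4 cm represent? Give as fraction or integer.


Map scale: 3 cm = 33 km
Measured distance on map = 4 cm
Set up proportion: 4 * 33 / 3
= 132 / 3
= 44 km

44


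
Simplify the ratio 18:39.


Find GCD(18, 39)
GCD = 3
Divide both by 3: 18/3 = 6, 39/3 = 13
Simplified ratio = 6:13

6:13


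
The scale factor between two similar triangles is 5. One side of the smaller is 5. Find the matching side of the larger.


Similar triangles have proportional sides
Scale factor = 5
Smaller side = 5
Corresponding larger side = 5 * 5
= 25

25


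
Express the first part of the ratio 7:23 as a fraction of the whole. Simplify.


Total parts = 7 + 23 = 30
First part fraction = 7/30
Simplify: 7/30 = 7/30

7/30


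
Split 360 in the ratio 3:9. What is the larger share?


Total parts = 3 + 9 = 12
Value per part = 360 / 12 = 30
First share = 3 * 30 = 90
Second share = 9 * 30 = 270
Larger share = 270

270


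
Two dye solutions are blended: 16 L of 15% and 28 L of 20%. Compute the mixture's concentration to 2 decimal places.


Solute in mixture 1 = 15% of 16 L = 16*15/100 = 12/5 L
Solute in mixture 2 = 20% of 28 L = 28*20/100 = 28/5 L
Total solute = 12/5 + 28/5 = 8 L
Total volume = 16 + 28 = 44 L
Final concentration = 8/44 * 100 = 18.18%

18.18


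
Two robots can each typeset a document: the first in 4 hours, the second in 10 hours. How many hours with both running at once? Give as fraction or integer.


Rate of A = 1/4 job per hour
Rate of B = 1/10 job per hour
Combined rate = 1/4 + 1/10
Find common denominator: (10 + 4)/(4*10) = 14/40
Combined rate = 7/20 job per hour
Time together = 1 / (7/20) = 20/7 hours

20/7


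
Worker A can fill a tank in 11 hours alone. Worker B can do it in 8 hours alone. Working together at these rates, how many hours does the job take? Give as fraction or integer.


Rate of A = 1/11 job per hour
Rate of B = 1/8 job per hour
Combined rate = 1/11 + 1/8
Find common denominator: (8 + 11)/(11*8) = 19/88
Combined rate = 19/88 job per hour
Time together = 1 / (19/88) = 88/19 hours

88/19


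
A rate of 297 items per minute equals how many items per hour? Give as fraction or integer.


Converting from per minute to per hour
Rate = 297 items per minute
Multiply by 60: 297 * 60
= 17820 items per hour

17820


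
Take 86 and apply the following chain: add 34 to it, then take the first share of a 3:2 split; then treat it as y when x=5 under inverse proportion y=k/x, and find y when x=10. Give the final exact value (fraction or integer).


Start with 86.
Step 1: Add 34: 86+34=120; split 3:2 first = 120*3/5 = 72
Step 2: Inverse prop: k = (72)*5; new y = k/10 = 72*5/10 = 36
Final result = 36

36


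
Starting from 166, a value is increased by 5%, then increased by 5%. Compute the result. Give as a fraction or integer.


Start: 166
Step 1: increase by 5% => multiply by 105/100
  166 * 105/100 = 1743/10
Step 2: increase by 5% => multiply by 105/100
  1743/10 * 105/100 = 36603/200
Final value = 36603/200

36603/200


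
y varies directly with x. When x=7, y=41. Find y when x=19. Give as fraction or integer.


Direct proportion: y = kx
Find k: k = 41/7 = 41/7
Compute y at x=19: y = 41/7 * 19
y = 779/7

779/7


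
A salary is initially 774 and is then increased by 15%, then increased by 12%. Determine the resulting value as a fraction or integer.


Start: 774
Step 1: increase by 15% => multiply by 115/100
  774 * 115/100 = 8901/10
Step 2: increase by 12% => multiply by 112/100
  8901/10 * 112/100 = 124614/125
Final value = 124614/125

124614/125


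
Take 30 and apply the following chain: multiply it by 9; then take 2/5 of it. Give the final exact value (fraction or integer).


Start with 30.
Step 1: Multiply by 9: 30 * 9 = 270
Step 2: Take 2/5: 270 * 2/5 = 108
Final result = 108

108


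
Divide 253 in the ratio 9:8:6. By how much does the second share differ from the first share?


Total parts = 9 + 8 + 6 = 23
Value per part = 253 / 23 = 11
Shares: 9*11=99, 8*11=88, 6*11=66
Second share = 88, first share = 99
Difference = |88 - 99| = 11

11


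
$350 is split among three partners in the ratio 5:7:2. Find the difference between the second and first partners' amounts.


Total parts = 5 + 7 + 2 = 14
Value per part = 350 / 14 = 25
Shares: 5*25=125, 7*25=175, 2*25=50
Second share = 175, first share = 125
Difference = |175 - 125| = 50

50


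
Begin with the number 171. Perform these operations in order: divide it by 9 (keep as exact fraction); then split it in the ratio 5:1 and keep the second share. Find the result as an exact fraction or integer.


Start with 171.
Step 1: Divide by 9: 171 / 9 = 19
Step 2: Split 5:1, second share = 19 * 1/6 = 19/6
Final result = 19/6

19/6


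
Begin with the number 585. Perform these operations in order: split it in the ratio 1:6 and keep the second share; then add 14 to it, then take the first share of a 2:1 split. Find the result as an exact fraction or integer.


Start with 585.
Step 1: Split 1:6, second share = 585 * 6/7 = 3510/7
Step 2: Add 14: 3510/7+14=3608/7; split 2:1 first = 3608/7*2/3 = 7216/21
Final result = 7216/21

7216/21


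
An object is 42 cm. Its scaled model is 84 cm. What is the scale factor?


Original length = 42 cm
Scaled length = 84 cm
Scale factor = 84 / 42
= 2

2


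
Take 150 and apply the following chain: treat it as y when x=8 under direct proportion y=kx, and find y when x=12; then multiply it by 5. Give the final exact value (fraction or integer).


Start with 150.
Step 1: Direct prop: k = (150)/8; new y = k*12 = 150*12/8 = 225
Step 2: Multiply by 5: 225 * 5 = 1125
Final result = 1125

1125


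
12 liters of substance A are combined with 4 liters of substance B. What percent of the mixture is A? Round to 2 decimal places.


Volume of A = 12 L
Volume of B = 4 L
Total volume = 12 + 4 = 16 L
Percentage of A = (12/16) * 100
= 75.00%

75.00


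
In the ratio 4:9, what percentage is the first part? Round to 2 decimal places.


Total parts = 4 + 9 = 13
First part fraction = 4/13
Percentage = (4/13) * 100
= 0.307692 * 100
= 30.77%

30.77


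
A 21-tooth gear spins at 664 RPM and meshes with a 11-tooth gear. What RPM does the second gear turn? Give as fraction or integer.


Gear ratio: teeth_A * RPM_A = teeth_B * RPM_B
21 * 664 = 11 * RPM_B
13944 = 11 * RPM_B
RPM_B = 13944 / 11
RPM_B = 13944/11

13944/11


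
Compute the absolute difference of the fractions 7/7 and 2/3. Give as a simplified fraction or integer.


Simplify: 7/7 = 1 and 2/3 = 2/3
Find common denominator: LCD = 3
Convert: 3/3 and 2/3
Difference = |3 - 2|/3 = 1/3
Simplified = 1/3

1/3


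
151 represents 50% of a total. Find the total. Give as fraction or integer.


Given: 151 is 50% of the whole
Set up: 151 = 50/100 * whole
whole = 151 * 100 / 50
whole = 15100 / 50
whole = 302

302


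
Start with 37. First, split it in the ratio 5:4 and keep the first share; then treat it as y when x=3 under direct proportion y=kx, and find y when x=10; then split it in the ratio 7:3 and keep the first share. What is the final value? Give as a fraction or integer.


Start with 37.
Step 1: Split 5:4, first share = 37 * 5/9 = 185/9
Step 2: Direct prop: k = (185/9)/3; new y = k*10 = 185/9*10/3 = 1850/27
Step 3: Split 7:3, first share = 1850/27 * 7/10 = 1295/27
Final result = 1295/27

1295/27


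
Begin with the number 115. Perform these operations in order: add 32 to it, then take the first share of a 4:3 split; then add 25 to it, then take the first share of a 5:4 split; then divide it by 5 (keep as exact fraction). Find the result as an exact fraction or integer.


Start with 115.
Step 1: Add 32: 115+32=147; split 4:3 first = 147*4/7 = 84
Step 2: Add 25: 84+25=109; split 5:4 first = 109*5/9 = 545/9
Step 3: Divide by 5: 545/9 / 5 = 109/9
Final result = 109/9

109/9


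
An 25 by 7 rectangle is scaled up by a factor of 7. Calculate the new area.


Original dimensions: 25 x 7
Enlargement factor = 7
New width = 25 * 7 = 175
New height = 7 * 7 = 49
New area = 175 * 49 = 8575

8575


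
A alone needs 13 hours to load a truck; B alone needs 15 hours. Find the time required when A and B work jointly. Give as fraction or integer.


Rate of A = 1/13 job per hour
Rate of B = 1/15 job per hour
Combined rate = 1/13 + 1/15
Find common denominator: (15 + 13)/(13*15) = 28/195
Combined rate = 28/195 job per hour
Time together = 1 / (28/195) = 195/28 hours

195/28


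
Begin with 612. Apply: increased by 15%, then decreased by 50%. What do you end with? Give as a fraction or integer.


Start: 612
Step 1: increase by 15% => multiply by 115/100
  612 * 115/100 = 3519/5
Step 2: decrease by 50% => multiply by 50/100
  3519/5 * 50/100 = 3519/10
Final value = 3519/10

3519/10


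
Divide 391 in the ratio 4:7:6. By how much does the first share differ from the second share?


Total parts = 4 + 7 + 6 = 17
Value per part = 391 / 17 = 23
Shares: 4*23=92, 7*23=161, 6*23=138
First share = 92, second share = 161
Difference = |92 - 161| = 69

69


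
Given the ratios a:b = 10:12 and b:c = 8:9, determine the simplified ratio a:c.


Given a:b = 10:12 and b:c = 8:9
Make b consistent. Multiply first ratio by 8: a:b = 80:96
Multiply second ratio by 12: b:c = 96:108
Now b = 96 in both, so a:b:c = 80:96:108
Therefore a:c = 80:108
Simplify by GCD: a:c = 20:27

20:27


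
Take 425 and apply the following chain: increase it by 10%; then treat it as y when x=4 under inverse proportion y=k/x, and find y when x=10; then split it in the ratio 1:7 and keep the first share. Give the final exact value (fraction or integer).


Start with 425.
Step 1: Increase by 10%: 425 * 110/100 = 935/2
Step 2: Inverse prop: k = (935/2)*4; new y = k/10 = 935/2*4/10 = 187
Step 3: Split 1:7, first share = 187 * 1/8 = 187/8
Final result = 187/8

187/8


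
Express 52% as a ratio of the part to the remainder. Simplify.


Part = 52%, Remainder = 48%
Ratio = 52:48
GCD(52, 48) = 4
Simplify: 13:12 = 13:12

13:12


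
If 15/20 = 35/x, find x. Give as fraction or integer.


Setting up: 15/20 = 35/x
Cross multiply: 15 * x = 20 * 35
15x = 700
x = 700/15
x = 140/3

140/3


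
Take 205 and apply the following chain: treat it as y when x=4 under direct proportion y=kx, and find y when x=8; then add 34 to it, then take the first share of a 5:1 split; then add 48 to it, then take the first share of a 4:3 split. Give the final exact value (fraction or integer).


Start with 205.
Step 1: Direct prop: k = (205)/4; new y = k*8 = 205*8/4 = 410
Step 2: Add 34: 410+34=444; split 5:1 first = 444*5/6 = 370
Step 3: Add 48: 370+48=418; split 4:3 first = 418*4/7 = 1672/7
Final result = 1672/7

1672/7


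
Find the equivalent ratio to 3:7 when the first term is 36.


Original ratio: 3:7
First term target: 36
Scale factor = 36 / 3 = 12
Multiply second term: 7 * 12 = 84
Equivalent ratio = 36:84

36:84


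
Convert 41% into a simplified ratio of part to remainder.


Part = 41%, Remainder = 59%
Ratio = 41:59
GCD(41, 59) = 1
Simplify: 41:59 = 41:59

41:59


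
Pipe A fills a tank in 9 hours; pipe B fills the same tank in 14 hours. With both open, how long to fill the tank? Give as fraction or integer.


Rate of A = 1/9 job per hour
Rate of B = 1/14 job per hour
Combined rate = 1/9 + 1/14
Find common denominator: (14 + 9)/(9*14) = 23/126
Combined rate = 23/126 job per hour
Time together = 1 / (23/126) = 126/23 hours

126/23


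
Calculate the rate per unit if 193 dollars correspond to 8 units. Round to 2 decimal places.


Total dollars = 193
Number of units = 8
Unit rate = 193 / 8
= 24.13 dollars per unit

24.13


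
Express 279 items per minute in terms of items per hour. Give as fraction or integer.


Converting from per minute to per hour
Rate = 279 items per minute
Multiply by 60: 279 * 60
= 16740 items per hour

16740


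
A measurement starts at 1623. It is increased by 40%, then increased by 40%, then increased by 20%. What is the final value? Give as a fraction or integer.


Start: 1623
Step 1: increase by 40% => multiply by 140/100
  1623 * 140/100 = 11361/5
Step 2: increase by 40% => multiply by 140/100
  11361/5 * 140/100 = 79527/25
Step 3: increase by 20% => multiply by 120/100
  79527/25 * 120/100 = 477162/125
Final value = 477162/125

477162/125


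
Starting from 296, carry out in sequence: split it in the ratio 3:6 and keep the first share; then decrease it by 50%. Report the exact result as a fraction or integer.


Start with 296.
Step 1: Split 3:6, first share = 296 * 3/9 = 296/3
Step 2: Decrease by 50%: 296/3 * 50/100 = 148/3
Final result = 148/3

148/3


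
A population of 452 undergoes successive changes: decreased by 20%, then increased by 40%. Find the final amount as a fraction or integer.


Start: 452
Step 1: decrease by 20% => multiply by 80/100
  452 * 80/100 = 1808/5
Step 2: increase by 40% => multiply by 140/100
  1808/5 * 140/100 = 12656/25
Final value = 12656/25

12656/25


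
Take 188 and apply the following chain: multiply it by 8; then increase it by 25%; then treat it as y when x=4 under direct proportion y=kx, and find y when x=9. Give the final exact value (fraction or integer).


Start with 188.
Step 1: Multiply by 8: 188 * 8 = 1504
Step 2: Increase by 25%: 1504 * 125/100 = 1880
Step 3: Direct prop: k = (1880)/4; new y = k*9 = 1880*9/4 = 4230
Final result = 4230

4230


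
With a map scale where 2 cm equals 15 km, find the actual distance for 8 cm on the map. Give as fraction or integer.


Map scale: 2 cm = 15 km
Measured distance on map = 8 cm
Set up proportion: 8 * 15 / 2
= 120 / 2
= 60 km

60


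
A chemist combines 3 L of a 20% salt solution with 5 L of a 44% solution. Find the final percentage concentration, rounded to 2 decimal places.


Solute in mixture 1 = 20% of 3 L = 3*20/100 = 3/5 L
Solute in mixture 2 = 44% of 5 L = 5*44/100 = 11/5 L
Total solute = 3/5 + 11/5 = 14/5 L
Total volume = 3 + 5 = 8 L
Final concentration = 14/5/8 * 100 = 35.00%

35.00


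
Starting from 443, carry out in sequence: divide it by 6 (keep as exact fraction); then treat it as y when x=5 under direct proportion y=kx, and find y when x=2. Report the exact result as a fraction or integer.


Start with 443.
Step 1: Divide by 6: 443 / 6 = 443/6
Step 2: Direct prop: k = (443/6)/5; new y = k*2 = 443/6*2/5 = 443/15
Final result = 443/15

443/15


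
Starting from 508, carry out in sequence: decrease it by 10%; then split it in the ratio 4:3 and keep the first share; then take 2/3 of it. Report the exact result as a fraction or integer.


Start with 508.
Step 1: Decrease by 10%: 508 * 90/100 = 2286/5
Step 2: Split 4:3, first share = 2286/5 * 4/7 = 9144/35
Step 3: Take 2/3: 9144/35 * 2/3 = 6096/35
Final result = 6096/35

6096/35


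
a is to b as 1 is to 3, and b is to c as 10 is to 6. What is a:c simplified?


Given a:b = 1:3 and b:c = 10:6
Make b consistent. Multiply first ratio by 10: a:b = 10:30
Multiply second ratio by 3: b:c = 30:18
Now b = 30 in both, so a:b:c = 10:30:18
Therefore a:c = 10:18
Simplify by GCD: a:c = 5:9

5:9


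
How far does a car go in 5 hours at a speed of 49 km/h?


Using distance = speed * time
Speed = 49 km/h
Time = 5 hours
Distance = 49 * 5
= 245 km

245


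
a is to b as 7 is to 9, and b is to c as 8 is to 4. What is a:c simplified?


Given a:b = 7:9 and b:c = 8:4
Make b consistent. Multiply first ratio by 8: a:b = 56:72
Multiply second ratio by 9: b:c = 72:36
Now b = 72 in both, so a:b:c = 56:72:36
Therefore a:c = 56:36
Simplify by GCD: a:c = 14:9

14:9


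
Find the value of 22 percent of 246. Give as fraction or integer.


Compute 22% of 246
Convert percentage: 22% = 22/100
Multiply: 246 * 22/100
= 5412/100
= 1353/25

1353/25


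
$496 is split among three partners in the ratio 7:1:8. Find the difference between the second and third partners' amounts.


Total parts = 7 + 1 + 8 = 16
Value per part = 496 / 16 = 31
Shares: 7*31=217, 1*31=31, 8*31=248
Second share = 31, third share = 248
Difference = |31 - 248| = 217

217


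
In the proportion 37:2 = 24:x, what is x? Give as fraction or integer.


Setting up: 37/2 = 24/x
Cross multiply: 37 * x = 2 * 24
37x = 48
x = 48/37
x = 48/37

48/37


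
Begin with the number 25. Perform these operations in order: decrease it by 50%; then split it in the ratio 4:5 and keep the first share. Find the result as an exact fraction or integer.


Start with 25.
Step 1: Decrease by 50%: 25 * 50/100 = 25/2
Step 2: Split 4:5, first share = 25/2 * 4/9 = 50/9
Final result = 50/9

50/9


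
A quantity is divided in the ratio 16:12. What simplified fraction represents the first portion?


Total parts = 16 + 12 = 28
First part fraction = 16/28
Simplify: 16/28 = 4/7

4/7


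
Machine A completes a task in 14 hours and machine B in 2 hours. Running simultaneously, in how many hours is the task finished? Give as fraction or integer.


Rate of A = 1/14 job per hour
Rate of B = 1/2 job per hour
Combined rate = 1/14 + 1/2
Find common denominator: (2 + 14)/(14*2) = 16/28
Combined rate = 4/7 job per hour
Time together = 1 / (4/7) = 7/4 hours

7/4


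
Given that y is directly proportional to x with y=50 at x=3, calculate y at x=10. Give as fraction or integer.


Direct proportion: y = kx
Find k: k = 50/3 = 50/3
Compute y at x=10: y = 50/3 * 10
y = 500/3

500/3


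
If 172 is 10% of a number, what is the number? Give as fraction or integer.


Given: 172 is 10% of the whole
Set up: 172 = 10/100 * whole
whole = 172 * 100 / 10
whole = 17200 / 10
whole = 1720

1720


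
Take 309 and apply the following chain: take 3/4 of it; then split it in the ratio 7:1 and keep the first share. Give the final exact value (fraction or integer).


Start with 309.
Step 1: Take 3/4: 309 * 3/4 = 927/4
Step 2: Split 7:1, first share = 927/4 * 7/8 = 6489/32
Final result = 6489/32

6489/32


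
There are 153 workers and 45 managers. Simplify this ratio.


Find GCD(153, 45)
GCD = 9
Divide both by 9: 153/9 = 17, 45/9 = 5
Simplified ratio = 17:5

17:5


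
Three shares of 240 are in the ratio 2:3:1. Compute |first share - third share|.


Total parts = 2 + 3 + 1 = 6
Value per part = 240 / 6 = 40
Shares: 2*40=80, 3*40=120, 1*40=40
First share = 80, third share = 40
Difference = |80 - 40| = 40

40


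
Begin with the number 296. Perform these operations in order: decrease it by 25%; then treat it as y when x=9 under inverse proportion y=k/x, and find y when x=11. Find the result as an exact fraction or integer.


Start with 296.
Step 1: Decrease by 25%: 296 * 75/100 = 222
Step 2: Inverse prop: k = (222)*9; new y = k/11 = 222*9/11 = 1998/11
Final result = 1998/11

1998/11


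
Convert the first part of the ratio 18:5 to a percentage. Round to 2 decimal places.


Total parts = 18 + 5 = 23
First part fraction = 18/23
Percentage = (18/23) * 100
= 0.782609 * 100
= 78.26%

78.26


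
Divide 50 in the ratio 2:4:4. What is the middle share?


Ratio = 2:4:4
Total parts = 2 + 4 + 4 = 10
Value per part = 50 / 10 = 5
First share = 2 * 5 = 10
Middle share = 4 * 5 = 20
Third share = 4 * 5 = 20

20


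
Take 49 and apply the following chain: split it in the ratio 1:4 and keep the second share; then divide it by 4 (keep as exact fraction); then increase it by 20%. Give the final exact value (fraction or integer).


Start with 49.
Step 1: Split 1:4, second share = 49 * 4/5 = 196/5
Step 2: Divide by 4: 196/5 / 4 = 49/5
Step 3: Increase by 20%: 49/5 * 120/100 = 294/25
Final result = 294/25

294/25


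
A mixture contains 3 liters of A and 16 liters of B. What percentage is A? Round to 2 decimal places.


Volume of A = 3 L
Volume of B = 16 L
Total volume = 3 + 16 = 19 L
Percentage of A = (3/19) * 100
= 15.79%

15.79


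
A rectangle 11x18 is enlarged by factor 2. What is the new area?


Original dimensions: 11 x 18
Enlargement factor = 2
New width = 11 * 2 = 22
New height = 18 * 2 = 36
New area = 22 * 36 = 792

792


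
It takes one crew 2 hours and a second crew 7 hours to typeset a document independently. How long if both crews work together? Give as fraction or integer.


Rate of A = 1/2 job per hour
Rate of B = 1/7 job per hour
Combined rate = 1/2 + 1/7
Find common denominator: (7 + 2)/(2*7) = 9/14
Combined rate = 9/14 job per hour
Time together = 1 / (9/14) = 14/9 hours

14/9


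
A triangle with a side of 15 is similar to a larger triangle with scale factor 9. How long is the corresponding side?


Similar triangles have proportional sides
Scale factor = 9
Smaller side = 15
Corresponding larger side = 15 * 9
= 135

135


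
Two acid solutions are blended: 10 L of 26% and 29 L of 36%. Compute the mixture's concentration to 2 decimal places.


Solute in mixture 1 = 26% of 10 L = 10*26/100 = 13/5 L
Solute in mixture 2 = 36% of 29 L = 29*36/100 = 261/25 L
Total solute = 13/5 + 261/25 = 326/25 L
Total volume = 10 + 29 = 39 L
Final concentration = 326/25/39 * 100 = 33.44%

33.44
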